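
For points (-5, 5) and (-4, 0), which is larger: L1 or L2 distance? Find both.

L1 = |-5 - (-4)| + |5 - 0| = 1 + 5 = 6
L2 = √(1² + 5²) = √26 ≈ 5.099
L1 ≥ L2 always (equality iff movement is along one axis); L1 > L2 here.
Ratio L1/L2 = 6/√26 ≈ 1.1767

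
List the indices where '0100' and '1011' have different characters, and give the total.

Differing positions: 1, 2, 3, 4. Hamming distance = 4.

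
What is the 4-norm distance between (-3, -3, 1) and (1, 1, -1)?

(Σ|x_i - y_i|^4)^(1/4) = (|-3 - 1|^4 + |-3 - 1|^4 + |1 - (-1)|^4)^(1/4)
= (4^4 + 4^4 + 2^4)^(1/4) = (256 + 256 + 16)^(1/4) = (528)^(1/4) ≈ 4.7936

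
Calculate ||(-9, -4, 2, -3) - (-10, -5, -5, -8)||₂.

√(Σ(x_i - y_i)²) = √((-9 - (-10))² + (-4 - (-5))² + (2 - (-5))² + (-3 - (-8))²)
= √(1² + 1² + 7² + 5²) = √(1 + 1 + 49 + 25) = √76 ≈ 8.7178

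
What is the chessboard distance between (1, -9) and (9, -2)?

max(|x_i - y_i|) = max(|1 - 9|, |-9 - (-2)|) = max(8, 7) = 8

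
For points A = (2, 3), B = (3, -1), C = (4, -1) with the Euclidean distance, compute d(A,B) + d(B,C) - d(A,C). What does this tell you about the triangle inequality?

d(A,B) = √(1² + 4²) = √17 ≈ 4.1231, d(B,C) = √(1² + 0²) = √1 = 1, d(A,C) = √(2² + 4²) = √20 ≈ 4.4721.
d(A,B) + d(B,C) - d(A,C) = 4.1231 + 1 - 4.4721 = 5.1231 - 4.4721 = 0.651 (to 4 decimal places). This is ≥ 0, so the triangle inequality holds for these points.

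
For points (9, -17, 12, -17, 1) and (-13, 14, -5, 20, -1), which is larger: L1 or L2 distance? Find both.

L1 = |9 - (-13)| + |-17 - 14| + |12 - (-5)| + |-17 - 20| + |1 - (-1)| = 22 + 31 + 17 + 37 + 2 = 109
L2 = √(22² + 31² + 17² + 37² + 2²) = √3107 ≈ 55.7405
L1 ≥ L2 always (equality iff movement is along one axis); L1 > L2 here.
Ratio L1/L2 = 109/√3107 ≈ 1.9555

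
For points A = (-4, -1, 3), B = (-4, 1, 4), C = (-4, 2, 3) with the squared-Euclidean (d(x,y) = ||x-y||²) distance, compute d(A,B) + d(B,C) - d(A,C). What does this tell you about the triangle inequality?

d(A,B) = 0² + 2² + 1² = 5, d(B,C) = 0² + 1² + 1² = 2, d(A,C) = 0² + 3² + 0² = 9.
d(A,B) + d(B,C) - d(A,C) = 5 + 2 - 9 = 7 - 9 = -2. This is < 0, so the triangle inequality FAILS for these points (squared-Euclidean is not a metric).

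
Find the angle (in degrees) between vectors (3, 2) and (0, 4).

With u = (3, 2), v = (0, 4):
u·v = 3·0 + 2·4 = 0 + 8 = 8.
|u| = √(3² + 2²) = √13, |v| = √(0² + 4²) = √16, so |u||v| = √(13·16) = √208.
cos θ = (u·v)/(|u||v|) = 8/√208 ≈ 0.5547
θ = arccos(0.5547) ≈ 56.31°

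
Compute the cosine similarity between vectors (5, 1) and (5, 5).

With u = (5, 1), v = (5, 5):
u·v = 5·5 + 1·5 = 25 + 5 = 30.
|u| = √(5² + 1²) = √26, |v| = √(5² + 5²) = √50, so |u||v| = √(26·50) = √1300.
cos θ = (u·v)/(|u||v|) = 30/√1300 ≈ 0.8321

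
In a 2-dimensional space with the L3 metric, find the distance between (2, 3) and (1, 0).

(Σ|x_i - y_i|^3)^(1/3) = (|2 - 1|^3 + |3 - 0|^3)^(1/3)
= (1^3 + 3^3)^(1/3) = (1 + 27)^(1/3) = (28)^(1/3) ≈ 3.0366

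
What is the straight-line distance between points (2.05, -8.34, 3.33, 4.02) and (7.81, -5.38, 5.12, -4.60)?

√(Σ(x_i - y_i)²) = √((2.05 - 7.81)² + (-8.34 - (-5.38))² + (3.33 - 5.12)² + (4.02 - (-4.6))²)
= √((-5.76)² + (-2.96)² + (-1.79)² + 8.62²) = √(33.1776 + 8.7616 + 3.2041 + 74.3044) = √119.4477 ≈ 10.9292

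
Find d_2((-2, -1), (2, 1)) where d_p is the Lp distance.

(Σ|x_i - y_i|^2)^(1/2) = (|-2 - 2|^2 + |-1 - 1|^2)^(1/2)
= (4^2 + 2^2)^(1/2) = (16 + 4)^(1/2) = (20)^(1/2) ≈ 4.4721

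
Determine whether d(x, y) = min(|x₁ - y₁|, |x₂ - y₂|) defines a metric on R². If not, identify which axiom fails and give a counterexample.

No. d fails identity of indiscernibles: take x = (5, 0) and y = (5, 2). Then d(x,y) = min(|5 - 5|, |0 - 2|) = min(0, 2) = 0, yet x ≠ y.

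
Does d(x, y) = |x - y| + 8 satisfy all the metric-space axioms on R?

No. d fails identity of indiscernibles (specifically d(x,x) = 0): d(-1, -1) = |-1 - (-1)| + 8 = 0 + 8 = 8 ≠ 0.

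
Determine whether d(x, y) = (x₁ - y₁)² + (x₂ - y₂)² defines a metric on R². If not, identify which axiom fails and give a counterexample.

No. The squared Euclidean distance fails the triangle inequality. Counterexample: x = (0, 0), y = (4, 4), z = (8, 8). d(x,z) = 8² + 8² = 128, but d(x,y) + d(y,z) = (4² + 4²) + (4² + 4²) = 32 + 32 = 64. Since 128 > 64, the triangle inequality is violated. (Note: √d, the ordinary Euclidean distance, IS a metric.)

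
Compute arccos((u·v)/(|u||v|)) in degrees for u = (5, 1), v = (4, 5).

With u = (5, 1), v = (4, 5):
u·v = 5·4 + 1·5 = 20 + 5 = 25.
|u| = √(5² + 1²) = √26, |v| = √(4² + 5²) = √41, so |u||v| = √(26·41) = √1066.
cos θ = (u·v)/(|u||v|) = 25/√1066 ≈ 0.765705
θ = arccos(0.765705) ≈ 40.03°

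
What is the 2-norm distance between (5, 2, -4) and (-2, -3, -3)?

(Σ|x_i - y_i|^2)^(1/2) = (|5 - (-2)|^2 + |2 - (-3)|^2 + |-4 - (-3)|^2)^(1/2)
= (7^2 + 5^2 + 1^2)^(1/2) = (49 + 25 + 1)^(1/2) = (75)^(1/2) ≈ 8.6603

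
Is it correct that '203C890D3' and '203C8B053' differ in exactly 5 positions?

Differing positions: 6, 8. Hamming distance = 2, so the claim that d_H = 5 is false.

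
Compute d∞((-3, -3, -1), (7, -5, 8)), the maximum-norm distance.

max(|x_i - y_i|) = max(|-3 - 7|, |-3 - (-5)|, |-1 - 8|) = max(10, 2, 9) = 10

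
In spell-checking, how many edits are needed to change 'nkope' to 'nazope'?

Let D[i][j] be the edit distance between the first i characters of 'nkope' and the first j characters of 'nazope', with D[i][0] = i, D[0][j] = j, and D[i][j] = D[i-1][j-1] if the characters match, else 1 + min(D[i-1][j], D[i][j-1], D[i-1][j-1]). Filling the table (rows: prefixes of 'nkope', columns: prefixes of 'nazope'):
     ε  n  a  z  o  p  e
  ε  0  1  2  3  4  5  6
  n  1  0  1  2  3  4  5
  k  2  1  1  2  3  4  5
  o  3  2  2  2  2  3  4
  p  4  3  3  3  3  2  3
  e  5  4  4  4  4  3  2
The bottom-right entry gives D[5][6] = 2, so no sequence of fewer than 2 edits works. Backtracking through the table gives one optimal edit sequence (2 edits):
  nkope → nakope (ins a @2)
  nakope → nazope (sub k→z @3)
Edit distance = 2.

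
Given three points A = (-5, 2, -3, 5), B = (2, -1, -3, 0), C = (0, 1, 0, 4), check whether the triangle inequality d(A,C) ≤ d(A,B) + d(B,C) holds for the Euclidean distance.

d(A,B) = √(7² + 3² + 0² + 5²) = √83 ≈ 9.1104, d(B,C) = √(2² + 2² + 3² + 4²) = √33 ≈ 5.7446, d(A,C) = √(5² + 1² + 3² + 1²) = √36 = 6.
d(A,C) = 6 ≤ 9.1104 + 5.7446 = 14.855. Triangle inequality is satisfied.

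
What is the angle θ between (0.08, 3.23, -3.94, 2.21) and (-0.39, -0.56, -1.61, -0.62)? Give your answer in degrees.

With u = (0.08, 3.23, -3.94, 2.21), v = (-0.39, -0.56, -1.61, -0.62):
u·v = 0.08·(-0.39) + 3.23·(-0.56) + (-3.94)·(-1.61) + 2.21·(-0.62) = (-0.0312) + (-1.8088) + 6.3434 + (-1.3702) = 3.1332.
|u| = √(0.08² + 3.23² + (-3.94)² + 2.21²) = √(0.0064 + 10.4329 + 15.5236 + 4.8841) = √30.847, |v| = √((-0.39)² + (-0.56)² + (-1.61)² + (-0.62)²) = √(0.1521 + 0.3136 + 2.5921 + 0.3844) = √3.4422.
cos θ = (u·v)/(|u||v|) = 3.1332/(√30.847·√3.4422) ≈ 0.304063
θ = arccos(0.304063) ≈ 72.3°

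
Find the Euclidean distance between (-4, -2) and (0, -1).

√(Σ(x_i - y_i)²) = √((-4 - 0)² + (-2 - (-1))²)
= √((-4)² + (-1)²) = √(16 + 1) = √17 ≈ 4.1231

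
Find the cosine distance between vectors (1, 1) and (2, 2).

With u = (1, 1), v = (2, 2):
u·v = 1·2 + 1·2 = 2 + 2 = 4.
|u| = √(1² + 1²) = √2, |v| = √(2² + 2²) = √8, so |u||v| = √(2·8) = √16 = 4.
cos θ = (u·v)/(|u||v|) = 4/4 = 1
Cosine distance = 1 - cos θ = 1 - 1 = 0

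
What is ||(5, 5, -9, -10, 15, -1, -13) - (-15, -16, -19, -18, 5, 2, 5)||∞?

max(|x_i - y_i|) = max(|5 - (-15)|, |5 - (-16)|, |-9 - (-19)|, |-10 - (-18)|, |15 - 5|, |-1 - 2|, |-13 - 5|) = max(20, 21, 10, 8, 10, 3, 18) = 21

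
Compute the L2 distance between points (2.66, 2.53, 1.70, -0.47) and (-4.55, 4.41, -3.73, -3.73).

(Σ|x_i - y_i|^2)^(1/2) = (|2.66 - (-4.55)|^2 + |2.53 - 4.41|^2 + |1.7 - (-3.73)|^2 + |-0.47 - (-3.73)|^2)^(1/2)
= (7.21^2 + 1.88^2 + 5.43^2 + 3.26^2)^(1/2) = (51.9841 + 3.5344 + 29.4849 + 10.6276)^(1/2) = (95.631)^(1/2) ≈ 9.7791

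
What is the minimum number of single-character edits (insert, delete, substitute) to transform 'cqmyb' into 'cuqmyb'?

Let D[i][j] be the edit distance between the first i characters of 'cqmyb' and the first j characters of 'cuqmyb', with D[i][0] = i, D[0][j] = j, and D[i][j] = D[i-1][j-1] if the characters match, else 1 + min(D[i-1][j], D[i][j-1], D[i-1][j-1]). Filling the table (rows: prefixes of 'cqmyb', columns: prefixes of 'cuqmyb'):
     ε  c  u  q  m  y  b
  ε  0  1  2  3  4  5  6
  c  1  0  1  2  3  4  5
  q  2  1  1  1  2  3  4
  m  3  2  2  2  1  2  3
  y  4  3  3  3  2  1  2
  b  5  4  4  4  3  2  1
The bottom-right entry gives D[5][6] = 1, so no sequence of fewer than 1 edit works. Backtracking through the table gives one optimal edit sequence (1 edit):
  cqmyb → cuqmyb (ins u @2)
Edit distance = 1.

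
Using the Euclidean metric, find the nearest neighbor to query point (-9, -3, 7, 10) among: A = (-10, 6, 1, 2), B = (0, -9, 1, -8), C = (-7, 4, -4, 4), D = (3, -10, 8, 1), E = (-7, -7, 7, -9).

Distances: d(A) ≈ 13.4907, d(B) ≈ 21.8403, d(C) ≈ 14.4914, d(D) ≈ 16.5831, d(E) ≈ 19.5192. Nearest: A = (-10, 6, 1, 2) with distance 13.4907.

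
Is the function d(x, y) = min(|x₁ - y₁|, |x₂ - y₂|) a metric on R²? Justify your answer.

No. d fails identity of indiscernibles: take x = (4, 0) and y = (4, 5). Then d(x,y) = min(|4 - 4|, |0 - 5|) = min(0, 5) = 0, yet x ≠ y.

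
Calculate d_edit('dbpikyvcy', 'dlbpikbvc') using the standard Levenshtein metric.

Let D[i][j] be the edit distance between the first i characters of 'dbpikyvcy' and the first j characters of 'dlbpikbvc', with D[i][0] = i, D[0][j] = j, and D[i][j] = D[i-1][j-1] if the characters match, else 1 + min(D[i-1][j], D[i][j-1], D[i-1][j-1]). Filling the table (rows: prefixes of 'dbpikyvcy', columns: prefixes of 'dlbpikbvc'):
     ε  d  l  b  p  i  k  b  v  c
  ε  0  1  2  3  4  5  6  7  8  9
  d  1  0  1  2  3  4  5  6  7  8
  b  2  1  1  1  2  3  4  5  6  7
  p  3  2  2  2  1  2  3  4  5  6
  i  4  3  3  3  2  1  2  3  4  5
  k  5  4  4  4  3  2  1  2  3  4
  y  6  5  5  5  4  3  2  2  3  4
  v  7  6  6  6  5  4  3  3  2  3
  c  8  7  7  7  6  5  4  4  3  2
  y  9  8  8  8  7  6  5  5  4  3
The bottom-right entry gives D[9][9] = 3, so no sequence of fewer than 3 edits works. Backtracking through the table gives one optimal edit sequence (3 edits):
  dbpikyvcy → dlbpikyvcy (ins l @2)
  dlbpikyvcy → dlbpikbvcy (sub y→b @7)
  dlbpikbvcy → dlbpikbvc (del y @10)
Edit distance = 3.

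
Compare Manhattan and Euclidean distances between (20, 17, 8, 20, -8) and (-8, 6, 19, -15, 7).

L1 = |20 - (-8)| + |17 - 6| + |8 - 19| + |20 - (-15)| + |-8 - 7| = 28 + 11 + 11 + 35 + 15 = 100
L2 = √(28² + 11² + 11² + 35² + 15²) = √2476 ≈ 49.7594
L1 ≥ L2 always (equality iff movement is along one axis); L1 > L2 here.
Ratio L1/L2 = 100/√2476 ≈ 2.0097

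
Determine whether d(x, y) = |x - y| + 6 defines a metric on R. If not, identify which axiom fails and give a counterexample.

No. d fails identity of indiscernibles (specifically d(x,x) = 0): d(-6, -6) = |-6 - (-6)| + 6 = 0 + 6 = 6 ≠ 0.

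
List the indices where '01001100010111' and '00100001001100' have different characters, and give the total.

Differing positions: 2, 3, 5, 6, 8, 10, 11, 13, 14. Hamming distance = 9.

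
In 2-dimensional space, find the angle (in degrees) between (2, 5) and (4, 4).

With u = (2, 5), v = (4, 4):
u·v = 2·4 + 5·4 = 8 + 20 = 28.
|u| = √(2² + 5²) = √29, |v| = √(4² + 4²) = √32, so |u||v| = √(29·32) = √928.
cos θ = (u·v)/(|u||v|) = 28/√928 ≈ 0.919145
θ = arccos(0.919145) ≈ 23.2°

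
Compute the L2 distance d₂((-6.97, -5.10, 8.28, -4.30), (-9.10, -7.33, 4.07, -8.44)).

√(Σ(x_i - y_i)²) = √((-6.97 - (-9.1))² + (-5.1 - (-7.33))² + (8.28 - 4.07)² + (-4.3 - (-8.44))²)
= √(2.13² + 2.23² + 4.21² + 4.14²) = √(4.5369 + 4.9729 + 17.7241 + 17.1396) = √44.3735 ≈ 6.6613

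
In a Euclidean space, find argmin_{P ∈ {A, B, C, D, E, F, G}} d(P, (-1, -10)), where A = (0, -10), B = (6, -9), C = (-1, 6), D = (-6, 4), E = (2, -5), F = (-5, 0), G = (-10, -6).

Distances: d(A) = 1, d(B) ≈ 7.0711, d(C) = 16, d(D) ≈ 14.8661, d(E) ≈ 5.831, d(F) ≈ 10.7703, d(G) ≈ 9.8489. Nearest: A = (0, -10) with distance 1.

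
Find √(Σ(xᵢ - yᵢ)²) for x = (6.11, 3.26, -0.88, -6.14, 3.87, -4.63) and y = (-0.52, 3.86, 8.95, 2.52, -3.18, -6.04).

√(Σ(x_i - y_i)²) = √((6.11 - (-0.52))² + (3.26 - 3.86)² + (-0.88 - 8.95)² + (-6.14 - 2.52)² + (3.87 - (-3.18))² + (-4.63 - (-6.04))²)
= √(6.63² + (-0.6)² + (-9.83)² + (-8.66)² + 7.05² + 1.41²) = √(43.9569 + 0.36 + 96.6289 + 74.9956 + 49.7025 + 1.9881) = √267.632 ≈ 16.3595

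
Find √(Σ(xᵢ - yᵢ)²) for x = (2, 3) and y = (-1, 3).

√(Σ(x_i - y_i)²) = √((2 - (-1))² + (3 - 3)²)
= √(3² + 0²) = √(9 + 0) = √9 = 3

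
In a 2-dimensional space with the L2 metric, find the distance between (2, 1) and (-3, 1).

(Σ|x_i - y_i|^2)^(1/2) = (|2 - (-3)|^2 + |1 - 1|^2)^(1/2)
= (5^2 + 0^2)^(1/2) = (25 + 0)^(1/2) = (25)^(1/2) = 5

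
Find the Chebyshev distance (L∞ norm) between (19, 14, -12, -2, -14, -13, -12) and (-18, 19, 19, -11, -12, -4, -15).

max(|x_i - y_i|) = max(|19 - (-18)|, |14 - 19|, |-12 - 19|, |-2 - (-11)|, |-14 - (-12)|, |-13 - (-4)|, |-12 - (-15)|) = max(37, 5, 31, 9, 2, 9, 3) = 37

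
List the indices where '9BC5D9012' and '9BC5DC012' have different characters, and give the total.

Differing positions: 6. Hamming distance = 1.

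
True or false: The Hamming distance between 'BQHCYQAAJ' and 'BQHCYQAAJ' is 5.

Differing positions: none. Hamming distance = 0, so the claim that d_H = 5 is false.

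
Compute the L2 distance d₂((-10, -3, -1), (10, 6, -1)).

√(Σ(x_i - y_i)²) = √((-10 - 10)² + (-3 - 6)² + (-1 - (-1))²)
= √((-20)² + (-9)² + 0²) = √(400 + 81 + 0) = √481 ≈ 21.9317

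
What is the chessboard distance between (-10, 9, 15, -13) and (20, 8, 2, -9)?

max(|x_i - y_i|) = max(|-10 - 20|, |9 - 8|, |15 - 2|, |-13 - (-9)|) = max(30, 1, 13, 4) = 30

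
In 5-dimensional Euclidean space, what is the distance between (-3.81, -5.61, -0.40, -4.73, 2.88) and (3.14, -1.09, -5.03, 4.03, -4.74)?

√(Σ(x_i - y_i)²) = √((-3.81 - 3.14)² + (-5.61 - (-1.09))² + (-0.4 - (-5.03))² + (-4.73 - 4.03)² + (2.88 - (-4.74))²)
= √((-6.95)² + (-4.52)² + 4.63² + (-8.76)² + 7.62²) = √(48.3025 + 20.4304 + 21.4369 + 76.7376 + 58.0644) = √224.9718 ≈ 14.9991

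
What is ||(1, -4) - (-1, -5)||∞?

max(|x_i - y_i|) = max(|1 - (-1)|, |-4 - (-5)|) = max(2, 1) = 2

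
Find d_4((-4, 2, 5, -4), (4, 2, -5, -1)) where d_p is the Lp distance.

(Σ|x_i - y_i|^4)^(1/4) = (|-4 - 4|^4 + |2 - 2|^4 + |5 - (-5)|^4 + |-4 - (-1)|^4)^(1/4)
= (8^4 + 0^4 + 10^4 + 3^4)^(1/4) = (4096 + 0 + 10000 + 81)^(1/4) = (14177)^(1/4) ≈ 10.9118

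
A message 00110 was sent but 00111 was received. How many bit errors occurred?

Differing positions: 5. Hamming distance = 1.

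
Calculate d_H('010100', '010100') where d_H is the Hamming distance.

Differing positions: none. Hamming distance = 0.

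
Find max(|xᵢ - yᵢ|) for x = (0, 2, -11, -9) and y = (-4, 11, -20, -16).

max(|x_i - y_i|) = max(|0 - (-4)|, |2 - 11|, |-11 - (-20)|, |-9 - (-16)|) = max(4, 9, 9, 7) = 9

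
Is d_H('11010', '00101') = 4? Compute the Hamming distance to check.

Differing positions: 1, 2, 3, 4, 5. Hamming distance = 5, so the claim that d_H = 4 is false.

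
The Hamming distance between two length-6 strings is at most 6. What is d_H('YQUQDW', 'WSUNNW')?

Differing positions: 1, 2, 4, 5. Hamming distance = 4. The maximum possible Hamming distance for length-6 strings is 6, so d_H/6 = 4/6 ≈ 0.6667.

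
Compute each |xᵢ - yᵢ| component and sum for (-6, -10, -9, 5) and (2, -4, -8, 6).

Σ|x_i - y_i| = |-6 - 2| + |-10 - (-4)| + |-9 - (-8)| + |5 - 6| = 8 + 6 + 1 + 1 = 16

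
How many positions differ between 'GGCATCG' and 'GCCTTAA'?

Differing positions: 2, 4, 6, 7. Hamming distance = 4.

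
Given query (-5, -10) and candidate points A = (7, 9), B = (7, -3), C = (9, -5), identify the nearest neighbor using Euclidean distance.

Distances: d(A) ≈ 22.4722, d(B) ≈ 13.8924, d(C) ≈ 14.8661. Nearest: B = (7, -3) with distance 13.8924.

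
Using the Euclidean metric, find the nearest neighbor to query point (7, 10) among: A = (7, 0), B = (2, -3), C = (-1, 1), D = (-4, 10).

Distances: d(A) = 10, d(B) ≈ 13.9284, d(C) ≈ 12.0416, d(D) = 11. Nearest: A = (7, 0) with distance 10.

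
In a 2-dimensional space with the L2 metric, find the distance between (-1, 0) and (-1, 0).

(Σ|x_i - y_i|^2)^(1/2) = (|-1 - (-1)|^2 + |0 - 0|^2)^(1/2)
= (0^2 + 0^2)^(1/2) = (0 + 0)^(1/2) = (0)^(1/2) = 0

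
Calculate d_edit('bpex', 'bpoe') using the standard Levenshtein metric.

Let D[i][j] be the edit distance between the first i characters of 'bpex' and the first j characters of 'bpoe', with D[i][0] = i, D[0][j] = j, and D[i][j] = D[i-1][j-1] if the characters match, else 1 + min(D[i-1][j], D[i][j-1], D[i-1][j-1]). Filling the table (rows: prefixes of 'bpex', columns: prefixes of 'bpoe'):
     ε  b  p  o  e
  ε  0  1  2  3  4
  b  1  0  1  2  3
  p  2  1  0  1  2
  e  3  2  1  1  1
  x  4  3  2  2  2
The bottom-right entry gives D[4][4] = 2, so no sequence of fewer than 2 edits works. Backtracking through the table gives one optimal edit sequence (2 edits):
  bpex → bpox (sub e→o @3)
  bpox → bpoe (sub x→e @4)
Edit distance = 2.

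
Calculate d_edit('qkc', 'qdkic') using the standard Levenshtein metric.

Let D[i][j] be the edit distance between the first i characters of 'qkc' and the first j characters of 'qdkic', with D[i][0] = i, D[0][j] = j, and D[i][j] = D[i-1][j-1] if the characters match, else 1 + min(D[i-1][j], D[i][j-1], D[i-1][j-1]). Filling the table (rows: prefixes of 'qkc', columns: prefixes of 'qdkic'):
     ε  q  d  k  i  c
  ε  0  1  2  3  4  5
  q  1  0  1  2  3  4
  k  2  1  1  1  2  3
  c  3  2  2  2  2  2
The bottom-right entry gives D[3][5] = 2, so no sequence of fewer than 2 edits works. Backtracking through the table gives one optimal edit sequence (2 edits):
  qkc → qdkc (ins d @2)
  qdkc → qdkic (ins i @4)
Edit distance = 2.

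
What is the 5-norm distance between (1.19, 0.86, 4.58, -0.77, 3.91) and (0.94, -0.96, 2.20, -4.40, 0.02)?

(Σ|x_i - y_i|^5)^(1/5) = (|1.19 - 0.94|^5 + |0.86 - (-0.96)|^5 + |4.58 - 2.2|^5 + |-0.77 - (-4.4)|^5 + |3.91 - 0.02|^5)^(1/5)
= (0.25^5 + 1.82^5 + 2.38^5 + 3.63^5 + 3.89^5)^(1/5) ≈ (0.001 + 19.969 + 76.3633 + 630.2794 + 890.734)^(1/5) = (1617.3467)^(1/5) ≈ 4.3829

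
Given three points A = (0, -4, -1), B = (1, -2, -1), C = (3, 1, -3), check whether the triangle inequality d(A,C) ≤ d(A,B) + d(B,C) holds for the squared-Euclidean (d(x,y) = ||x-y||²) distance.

d(A,B) = 1² + 2² + 0² = 5, d(B,C) = 2² + 3² + 2² = 17, d(A,C) = 3² + 5² + 2² = 38.
d(A,C) = 38 > 5 + 17 = 22. Triangle inequality is VIOLATED. (Squared-Euclidean is not a metric — this is a counterexample.)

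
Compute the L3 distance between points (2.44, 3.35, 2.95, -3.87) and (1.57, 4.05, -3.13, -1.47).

(Σ|x_i - y_i|^3)^(1/3) = (|2.44 - 1.57|^3 + |3.35 - 4.05|^3 + |2.95 - (-3.13)|^3 + |-3.87 - (-1.47)|^3)^(1/3)
= (0.87^3 + 0.7^3 + 6.08^3 + 2.4^3)^(1/3) ≈ (0.6585 + 0.343 + 224.7557 + 13.824)^(1/3) = (239.5812)^(1/3) ≈ 6.2108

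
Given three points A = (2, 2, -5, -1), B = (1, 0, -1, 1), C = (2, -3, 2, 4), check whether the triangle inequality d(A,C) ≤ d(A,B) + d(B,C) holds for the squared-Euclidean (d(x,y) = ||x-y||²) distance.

d(A,B) = 1² + 2² + 4² + 2² = 25, d(B,C) = 1² + 3² + 3² + 3² = 28, d(A,C) = 0² + 5² + 7² + 5² = 99.
d(A,C) = 99 > 25 + 28 = 53. Triangle inequality is VIOLATED. (Squared-Euclidean is not a metric — this is a counterexample.)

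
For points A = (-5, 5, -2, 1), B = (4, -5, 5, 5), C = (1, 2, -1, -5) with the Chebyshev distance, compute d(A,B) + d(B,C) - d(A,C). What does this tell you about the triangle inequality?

d(A,B) = max(9, 10, 7, 4) = 10, d(B,C) = max(3, 7, 6, 10) = 10, d(A,C) = max(6, 3, 1, 6) = 6.
d(A,B) + d(B,C) - d(A,C) = 10 + 10 - 6 = 20 - 6 = 14. This is ≥ 0, so the triangle inequality holds for these points.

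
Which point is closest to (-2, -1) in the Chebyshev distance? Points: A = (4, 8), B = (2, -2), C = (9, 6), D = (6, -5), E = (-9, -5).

Distances: d(A) = 9, d(B) = 4, d(C) = 11, d(D) = 8, d(E) = 7. Nearest: B = (2, -2) with distance 4.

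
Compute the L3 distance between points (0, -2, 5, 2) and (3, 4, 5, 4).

(Σ|x_i - y_i|^3)^(1/3) = (|0 - 3|^3 + |-2 - 4|^3 + |5 - 5|^3 + |2 - 4|^3)^(1/3)
= (3^3 + 6^3 + 0^3 + 2^3)^(1/3) = (27 + 216 + 0 + 8)^(1/3) = (251)^(1/3) ≈ 6.308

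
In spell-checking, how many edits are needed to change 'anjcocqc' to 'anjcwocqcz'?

Let D[i][j] be the edit distance between the first i characters of 'anjcocqc' and the first j characters of 'anjcwocqcz', with D[i][0] = i, D[0][j] = j, and D[i][j] = D[i-1][j-1] if the characters match, else 1 + min(D[i-1][j], D[i][j-1], D[i-1][j-1]). Filling the table (rows: prefixes of 'anjcocqc', columns: prefixes of 'anjcwocqcz'):
     ε  a  n  j  c  w  o  c  q  c  z
  ε  0  1  2  3  4  5  6  7  8  9 10
  a  1  0  1  2  3  4  5  6  7  8  9
  n  2  1  0  1  2  3  4  5  6  7  8
  j  3  2  1  0  1  2  3  4  5  6  7
  c  4  3  2  1  0  1  2  3  4  5  6
  o  5  4  3  2  1  1  1  2  3  4  5
  c  6  5  4  3  2  2  2  1  2  3  4
  q  7  6  5  4  3  3  3  2  1  2  3
  c  8  7  6  5  4  4  4  3  2  1  2
The bottom-right entry gives D[8][10] = 2, so no sequence of fewer than 2 edits works. Backtracking through the table gives one optimal edit sequence (2 edits):
  anjcocqc → anjcwocqc (ins w @5)
  anjcwocqc → anjcwocqcz (ins z @10)
Edit distance = 2.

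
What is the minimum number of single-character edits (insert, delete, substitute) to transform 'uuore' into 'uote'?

Let D[i][j] be the edit distance between the first i characters of 'uuore' and the first j characters of 'uote', with D[i][0] = i, D[0][j] = j, and D[i][j] = D[i-1][j-1] if the characters match, else 1 + min(D[i-1][j], D[i][j-1], D[i-1][j-1]). Filling the table (rows: prefixes of 'uuore', columns: prefixes of 'uote'):
     ε  u  o  t  e
  ε  0  1  2  3  4
  u  1  0  1  2  3
  u  2  1  1  2  3
  o  3  2  1  2  3
  r  4  3  2  2  3
  e  5  4  3  3  2
The bottom-right entry gives D[5][4] = 2, so no sequence of fewer than 2 edits works. Backtracking through the table gives one optimal edit sequence (2 edits):
  uuore → uore (del u @1)
  uore → uote (sub r→t @3)
Edit distance = 2.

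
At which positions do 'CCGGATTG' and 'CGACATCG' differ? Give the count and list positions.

Differing positions: 2, 3, 4, 7. Hamming distance = 4.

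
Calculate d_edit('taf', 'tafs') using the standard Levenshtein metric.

Let D[i][j] be the edit distance between the first i characters of 'taf' and the first j characters of 'tafs', with D[i][0] = i, D[0][j] = j, and D[i][j] = D[i-1][j-1] if the characters match, else 1 + min(D[i-1][j], D[i][j-1], D[i-1][j-1]). Filling the table (rows: prefixes of 'taf', columns: prefixes of 'tafs'):
     ε  t  a  f  s
  ε  0  1  2  3  4
  t  1  0  1  2  3
  a  2  1  0  1  2
  f  3  2  1  0  1
The bottom-right entry gives D[3][4] = 1, so no sequence of fewer than 1 edit works. Backtracking through the table gives one optimal edit sequence (1 edit):
  taf → tafs (ins s @4)
Edit distance = 1.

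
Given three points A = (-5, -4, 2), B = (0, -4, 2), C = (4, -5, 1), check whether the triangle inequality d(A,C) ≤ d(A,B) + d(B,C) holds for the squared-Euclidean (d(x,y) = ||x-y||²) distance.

d(A,B) = 5² + 0² + 0² = 25, d(B,C) = 4² + 1² + 1² = 18, d(A,C) = 9² + 1² + 1² = 83.
d(A,C) = 83 > 25 + 18 = 43. Triangle inequality is VIOLATED. (Squared-Euclidean is not a metric — this is a counterexample.)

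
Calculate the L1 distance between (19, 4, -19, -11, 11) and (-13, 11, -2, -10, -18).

Σ|x_i - y_i| = |19 - (-13)| + |4 - 11| + |-19 - (-2)| + |-11 - (-10)| + |11 - (-18)| = 32 + 7 + 17 + 1 + 29 = 86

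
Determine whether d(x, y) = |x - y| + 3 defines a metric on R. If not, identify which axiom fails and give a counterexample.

No. d fails identity of indiscernibles (specifically d(x,x) = 0): d(-1, -1) = |-1 - (-1)| + 3 = 0 + 3 = 3 ≠ 0.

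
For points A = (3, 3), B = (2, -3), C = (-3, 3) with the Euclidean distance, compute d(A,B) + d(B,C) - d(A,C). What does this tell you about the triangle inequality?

d(A,B) = √(1² + 6²) = √37 ≈ 6.0828, d(B,C) = √(5² + 6²) = √61 ≈ 7.8102, d(A,C) = √(6² + 0²) = √36 = 6.
d(A,B) + d(B,C) - d(A,C) = 6.0828 + 7.8102 - 6 = 13.893 - 6 = 7.893 (to 4 decimal places). This is ≥ 0, so the triangle inequality holds for these points.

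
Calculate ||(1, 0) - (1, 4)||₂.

√(Σ(x_i - y_i)²) = √((1 - 1)² + (0 - 4)²)
= √(0² + (-4)²) = √(0 + 16) = √16 = 4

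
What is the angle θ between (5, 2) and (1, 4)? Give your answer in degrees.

With u = (5, 2), v = (1, 4):
u·v = 5·1 + 2·4 = 5 + 8 = 13.
|u| = √(5² + 2²) = √29, |v| = √(1² + 4²) = √17, so |u||v| = √(29·17) = √493.
cos θ = (u·v)/(|u||v|) = 13/√493 ≈ 0.585491
θ = arccos(0.585491) ≈ 54.16°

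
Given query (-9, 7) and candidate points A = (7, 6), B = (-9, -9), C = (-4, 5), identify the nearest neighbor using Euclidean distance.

Distances: d(A) ≈ 16.0312, d(B) = 16, d(C) ≈ 5.3852. Nearest: C = (-4, 5) with distance 5.3852.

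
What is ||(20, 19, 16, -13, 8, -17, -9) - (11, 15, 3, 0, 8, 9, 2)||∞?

max(|x_i - y_i|) = max(|20 - 11|, |19 - 15|, |16 - 3|, |-13 - 0|, |8 - 8|, |-17 - 9|, |-9 - 2|) = max(9, 4, 13, 13, 0, 26, 11) = 26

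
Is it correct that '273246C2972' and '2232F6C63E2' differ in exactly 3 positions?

Differing positions: 2, 5, 8, 9, 10. Hamming distance = 5, so the claim that d_H = 3 is false.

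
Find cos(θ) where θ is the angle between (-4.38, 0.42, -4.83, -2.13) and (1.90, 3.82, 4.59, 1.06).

With u = (-4.38, 0.42, -4.83, -2.13), v = (1.90, 3.82, 4.59, 1.06):
u·v = (-4.38)·1.9 + 0.42·3.82 + (-4.83)·4.59 + (-2.13)·1.06 = (-8.322) + 1.6044 + (-22.1697) + (-2.2578) = -31.1451.
|u| = √((-4.38)² + 0.42² + (-4.83)² + (-2.13)²) = √(19.1844 + 0.1764 + 23.3289 + 4.5369) = √47.2266, |v| = √(1.9² + 3.82² + 4.59² + 1.06²) = √(3.61 + 14.5924 + 21.0681 + 1.1236) = √40.3941.
cos θ = (u·v)/(|u||v|) = -31.1451/(√47.2266·√40.3941) ≈ -0.7131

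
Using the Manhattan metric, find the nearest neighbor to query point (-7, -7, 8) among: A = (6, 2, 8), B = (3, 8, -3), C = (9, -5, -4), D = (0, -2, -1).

Distances: d(A) = 22, d(B) = 36, d(C) = 30, d(D) = 21. Nearest: D = (0, -2, -1) with distance 21.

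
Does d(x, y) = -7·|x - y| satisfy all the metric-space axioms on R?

No. With c = -7 < 0, d fails non-negativity: d(1, 3) = -7·|1 - 3| = -7·2 = -14 < 0.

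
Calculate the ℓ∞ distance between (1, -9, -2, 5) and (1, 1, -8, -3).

max(|x_i - y_i|) = max(|1 - 1|, |-9 - 1|, |-2 - (-8)|, |5 - (-3)|) = max(0, 10, 6, 8) = 10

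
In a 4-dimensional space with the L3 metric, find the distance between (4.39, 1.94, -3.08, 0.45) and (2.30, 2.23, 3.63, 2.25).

(Σ|x_i - y_i|^3)^(1/3) = (|4.39 - 2.3|^3 + |1.94 - 2.23|^3 + |-3.08 - 3.63|^3 + |0.45 - 2.25|^3)^(1/3)
= (2.09^3 + 0.29^3 + 6.71^3 + 1.8^3)^(1/3) ≈ (9.1293 + 0.0244 + 302.1117 + 5.832)^(1/3) = (317.0974)^(1/3) ≈ 6.8192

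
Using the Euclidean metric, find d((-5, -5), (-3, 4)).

√(Σ(x_i - y_i)²) = √((-5 - (-3))² + (-5 - 4)²)
= √((-2)² + (-9)²) = √(4 + 81) = √85 ≈ 9.2195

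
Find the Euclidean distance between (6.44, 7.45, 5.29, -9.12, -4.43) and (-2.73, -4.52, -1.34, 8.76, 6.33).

√(Σ(x_i - y_i)²) = √((6.44 - (-2.73))² + (7.45 - (-4.52))² + (5.29 - (-1.34))² + (-9.12 - 8.76)² + (-4.43 - 6.33)²)
= √(9.17² + 11.97² + 6.63² + (-17.88)² + (-10.76)²) = √(84.0889 + 143.2809 + 43.9569 + 319.6944 + 115.7776) = √706.7987 ≈ 26.5857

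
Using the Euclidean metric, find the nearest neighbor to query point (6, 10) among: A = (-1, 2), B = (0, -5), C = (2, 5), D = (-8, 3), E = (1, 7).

Distances: d(A) ≈ 10.6301, d(B) ≈ 16.1555, d(C) ≈ 6.4031, d(D) ≈ 15.6525, d(E) ≈ 5.831. Nearest: E = (1, 7) with distance 5.831.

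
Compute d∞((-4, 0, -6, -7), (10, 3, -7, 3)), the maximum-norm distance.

max(|x_i - y_i|) = max(|-4 - 10|, |0 - 3|, |-6 - (-7)|, |-7 - 3|) = max(14, 3, 1, 10) = 14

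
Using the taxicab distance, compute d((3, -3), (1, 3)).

Σ|x_i - y_i| = |3 - 1| + |-3 - 3| = 2 + 6 = 8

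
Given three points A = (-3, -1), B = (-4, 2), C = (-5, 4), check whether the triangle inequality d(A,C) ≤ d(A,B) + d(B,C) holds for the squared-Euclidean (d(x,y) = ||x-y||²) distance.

d(A,B) = 1² + 3² = 10, d(B,C) = 1² + 2² = 5, d(A,C) = 2² + 5² = 29.
d(A,C) = 29 > 10 + 5 = 15. Triangle inequality is VIOLATED. (Squared-Euclidean is not a metric — this is a counterexample.)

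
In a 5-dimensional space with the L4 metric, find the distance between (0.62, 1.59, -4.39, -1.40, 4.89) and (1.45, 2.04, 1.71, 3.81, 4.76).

(Σ|x_i - y_i|^4)^(1/4) = (|0.62 - 1.45|^4 + |1.59 - 2.04|^4 + |-4.39 - 1.71|^4 + |-1.4 - 3.81|^4 + |4.89 - 4.76|^4)^(1/4)
= (0.83^4 + 0.45^4 + 6.1^4 + 5.21^4 + 0.13^4)^(1/4) ≈ (0.4746 + 0.041 + 1384.5841 + 736.8022 + 0.0003)^(1/4) = (2121.9022)^(1/4) ≈ 6.7871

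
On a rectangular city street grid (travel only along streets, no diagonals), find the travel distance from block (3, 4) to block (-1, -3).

Σ|x_i - y_i| = |3 - (-1)| + |4 - (-3)| = 4 + 7 = 11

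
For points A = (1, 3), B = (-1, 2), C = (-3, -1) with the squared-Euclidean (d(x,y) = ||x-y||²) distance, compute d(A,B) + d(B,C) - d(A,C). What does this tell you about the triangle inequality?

d(A,B) = 2² + 1² = 5, d(B,C) = 2² + 3² = 13, d(A,C) = 4² + 4² = 32.
d(A,B) + d(B,C) - d(A,C) = 5 + 13 - 32 = 18 - 32 = -14. This is < 0, so the triangle inequality FAILS for these points (squared-Euclidean is not a metric).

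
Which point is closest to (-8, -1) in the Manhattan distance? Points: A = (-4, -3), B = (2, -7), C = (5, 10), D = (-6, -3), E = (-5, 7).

Distances: d(A) = 6, d(B) = 16, d(C) = 24, d(D) = 4, d(E) = 11. Nearest: D = (-6, -3) with distance 4.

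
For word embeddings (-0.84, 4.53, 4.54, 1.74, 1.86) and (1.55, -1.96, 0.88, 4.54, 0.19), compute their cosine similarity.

With u = (-0.84, 4.53, 4.54, 1.74, 1.86), v = (1.55, -1.96, 0.88, 4.54, 0.19):
u·v = (-0.84)·1.55 + 4.53·(-1.96) + 4.54·0.88 + 1.74·4.54 + 1.86·0.19 = (-1.302) + (-8.8788) + 3.9952 + 7.8996 + 0.3534 = 2.0674.
|u| = √((-0.84)² + 4.53² + 4.54² + 1.74² + 1.86²) = √(0.7056 + 20.5209 + 20.6116 + 3.0276 + 3.4596) = √48.3253, |v| = √(1.55² + (-1.96)² + 0.88² + 4.54² + 0.19²) = √(2.4025 + 3.8416 + 0.7744 + 20.6116 + 0.0361) = √27.6662.
cos θ = (u·v)/(|u||v|) = 2.0674/(√48.3253·√27.6662) ≈ 0.0565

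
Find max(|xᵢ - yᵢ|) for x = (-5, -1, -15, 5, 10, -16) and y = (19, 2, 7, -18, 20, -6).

max(|x_i - y_i|) = max(|-5 - 19|, |-1 - 2|, |-15 - 7|, |5 - (-18)|, |10 - 20|, |-16 - (-6)|) = max(24, 3, 22, 23, 10, 10) = 24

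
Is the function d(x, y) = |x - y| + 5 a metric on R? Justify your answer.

No. d fails identity of indiscernibles (specifically d(x,x) = 0): d(1, 1) = |1 - 1| + 5 = 0 + 5 = 5 ≠ 0.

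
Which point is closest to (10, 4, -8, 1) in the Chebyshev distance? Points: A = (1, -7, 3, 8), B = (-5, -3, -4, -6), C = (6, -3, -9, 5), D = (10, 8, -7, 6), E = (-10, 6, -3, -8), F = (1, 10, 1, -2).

Distances: d(A) = 11, d(B) = 15, d(C) = 7, d(D) = 5, d(E) = 20, d(F) = 9. Nearest: D = (10, 8, -7, 6) with distance 5.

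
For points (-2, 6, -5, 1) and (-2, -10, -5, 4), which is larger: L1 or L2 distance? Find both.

L1 = |-2 - (-2)| + |6 - (-10)| + |-5 - (-5)| + |1 - 4| = 0 + 16 + 0 + 3 = 19
L2 = √(0² + 16² + 0² + 3²) = √265 ≈ 16.2788
L1 ≥ L2 always (equality iff movement is along one axis); L1 > L2 here.
Ratio L1/L2 = 19/√265 ≈ 1.1672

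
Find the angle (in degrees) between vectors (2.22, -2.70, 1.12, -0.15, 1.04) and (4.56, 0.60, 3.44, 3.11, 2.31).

With u = (2.22, -2.70, 1.12, -0.15, 1.04), v = (4.56, 0.60, 3.44, 3.11, 2.31):
u·v = 2.22·4.56 + (-2.7)·0.6 + 1.12·3.44 + (-0.15)·3.11 + 1.04·2.31 = 10.1232 + (-1.62) + 3.8528 + (-0.4665) + 2.4024 = 14.2919.
|u| = √(2.22² + (-2.7)² + 1.12² + (-0.15)² + 1.04²) = √(4.9284 + 7.29 + 1.2544 + 0.0225 + 1.0816) = √14.5769, |v| = √(4.56² + 0.6² + 3.44² + 3.11² + 2.31²) = √(20.7936 + 0.36 + 11.8336 + 9.6721 + 5.3361) = √47.9954.
cos θ = (u·v)/(|u||v|) = 14.2919/(√14.5769·√47.9954) ≈ 0.540328
θ = arccos(0.540328) ≈ 57.29°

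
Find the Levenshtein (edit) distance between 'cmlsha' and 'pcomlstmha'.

Let D[i][j] be the edit distance between the first i characters of 'cmlsha' and the first j characters of 'pcomlstmha', with D[i][0] = i, D[0][j] = j, and D[i][j] = D[i-1][j-1] if the characters match, else 1 + min(D[i-1][j], D[i][j-1], D[i-1][j-1]). Filling the table (rows: prefixes of 'cmlsha', columns: prefixes of 'pcomlstmha'):
     ε  p  c  o  m  l  s  t  m  h  a
  ε  0  1  2  3  4  5  6  7  8  9 10
  c  1  1  1  2  3  4  5  6  7  8  9
  m  2  2  2  2  2  3  4  5  6  7  8
  l  3  3  3  3  3  2  3  4  5  6  7
  s  4  4  4  4  4  3  2  3  4  5  6
  h  5  5  5  5  5  4  3  3  4  4  5
  a  6  6  6  6  6  5  4  4  4  5  4
The bottom-right entry gives D[6][10] = 4, so no sequence of fewer than 4 edits works. Backtracking through the table gives one optimal edit sequence (4 edits):
  cmlsha → pcmlsha (ins p @1)
  pcmlsha → pcomlsha (ins o @3)
  pcomlsha → pcomlstha (ins t @7)
  pcomlstha → pcomlstmha (ins m @8)
Edit distance = 4.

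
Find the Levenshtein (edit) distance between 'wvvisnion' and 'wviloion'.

Let D[i][j] be the edit distance between the first i characters of 'wvvisnion' and the first j characters of 'wviloion', with D[i][0] = i, D[0][j] = j, and D[i][j] = D[i-1][j-1] if the characters match, else 1 + min(D[i-1][j], D[i][j-1], D[i-1][j-1]). Filling the table (rows: prefixes of 'wvvisnion', columns: prefixes of 'wviloion'):
     ε  w  v  i  l  o  i  o  n
  ε  0  1  2  3  4  5  6  7  8
  w  1  0  1  2  3  4  5  6  7
  v  2  1  0  1  2  3  4  5  6
  v  3  2  1  1  2  3  4  5  6
  i  4  3  2  1  2  3  3  4  5
  s  5  4  3  2  2  3  4  4  5
  n  6  5  4  3  3  3  4  5  4
  i  7  6  5  4  4  4  3  4  5
  o  8  7  6  5  5  4  4  3  4
  n  9  8  7  6  6  5  5  4  3
The bottom-right entry gives D[9][8] = 3, so no sequence of fewer than 3 edits works. Backtracking through the table gives one optimal edit sequence (3 edits):
  wvvisnion → wvisnion (del v @2)
  wvisnion → wvilnion (sub s→l @4)
  wvilnion → wviloion (sub n→o @5)
Edit distance = 3.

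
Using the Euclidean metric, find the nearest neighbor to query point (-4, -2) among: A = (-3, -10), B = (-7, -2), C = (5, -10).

Distances: d(A) ≈ 8.0623, d(B) = 3, d(C) ≈ 12.0416. Nearest: B = (-7, -2) with distance 3.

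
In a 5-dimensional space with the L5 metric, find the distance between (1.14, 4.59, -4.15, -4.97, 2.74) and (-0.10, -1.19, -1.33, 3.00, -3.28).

(Σ|x_i - y_i|^5)^(1/5) = (|1.14 - (-0.1)|^5 + |4.59 - (-1.19)|^5 + |-4.15 - (-1.33)|^5 + |-4.97 - 3|^5 + |2.74 - (-3.28)|^5)^(1/5)
= (1.24^5 + 5.78^5 + 2.82^5 + 7.97^5 + 6.02^5)^(1/5) ≈ (2.9316 + 6451.1805 + 178.3387 + 32158.1908 + 7906.4669)^(1/5) = (46697.1085)^(1/5) ≈ 8.5873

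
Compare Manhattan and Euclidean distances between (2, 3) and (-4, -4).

L1 = |2 - (-4)| + |3 - (-4)| = 6 + 7 = 13
L2 = √(6² + 7²) = √85 ≈ 9.2195
L1 ≥ L2 always (equality iff movement is along one axis); L1 > L2 here.
Ratio L1/L2 = 13/√85 ≈ 1.41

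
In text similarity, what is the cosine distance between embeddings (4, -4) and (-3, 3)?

With u = (4, -4), v = (-3, 3):
u·v = 4·(-3) + (-4)·3 = (-12) + (-12) = -24.
|u| = √(4² + (-4)²) = √32, |v| = √((-3)² + 3²) = √18, so |u||v| = √(32·18) = √576 = 24.
cos θ = (u·v)/(|u||v|) = -24/24 = -1
Cosine distance = 1 - cos θ = 1 - (-1) = 2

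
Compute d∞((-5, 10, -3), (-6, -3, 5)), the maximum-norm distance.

max(|x_i - y_i|) = max(|-5 - (-6)|, |10 - (-3)|, |-3 - 5|) = max(1, 13, 8) = 13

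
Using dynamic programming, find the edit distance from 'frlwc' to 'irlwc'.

Let D[i][j] be the edit distance between the first i characters of 'frlwc' and the first j characters of 'irlwc', with D[i][0] = i, D[0][j] = j, and D[i][j] = D[i-1][j-1] if the characters match, else 1 + min(D[i-1][j], D[i][j-1], D[i-1][j-1]). Filling the table (rows: prefixes of 'frlwc', columns: prefixes of 'irlwc'):
     ε  i  r  l  w  c
  ε  0  1  2  3  4  5
  f  1  1  2  3  4  5
  r  2  2  1  2  3  4
  l  3  3  2  1  2  3
  w  4  4  3  2  1  2
  c  5  5  4  3  2  1
The bottom-right entry gives D[5][5] = 1, so no sequence of fewer than 1 edit works. Backtracking through the table gives one optimal edit sequence (1 edit):
  frlwc → irlwc (sub f→i @1)
Edit distance = 1.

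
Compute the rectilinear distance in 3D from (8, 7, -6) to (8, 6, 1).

Σ|x_i - y_i| = |8 - 8| + |7 - 6| + |-6 - 1| = 0 + 1 + 7 = 8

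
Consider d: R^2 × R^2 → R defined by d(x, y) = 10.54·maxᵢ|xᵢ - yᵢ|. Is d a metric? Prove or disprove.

Yes. The L∞ (Chebyshev) norm induces a metric on R^2, and multiplying a metric by a positive constant 10.54 > 0 preserves all four axioms: non-negativity (10.54·||x-y|| ≥ 0), identity (10.54·||x-y|| = 0 ⟺ ||x-y|| = 0 ⟺ x = y), symmetry (||x-y|| = ||y-x||), and the triangle inequality (10.54·||x-z|| ≤ 10.54·||x-y|| + 10.54·||y-z||). So d is a metric.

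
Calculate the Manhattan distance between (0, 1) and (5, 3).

Σ|x_i - y_i| = |0 - 5| + |1 - 3| = 5 + 2 = 7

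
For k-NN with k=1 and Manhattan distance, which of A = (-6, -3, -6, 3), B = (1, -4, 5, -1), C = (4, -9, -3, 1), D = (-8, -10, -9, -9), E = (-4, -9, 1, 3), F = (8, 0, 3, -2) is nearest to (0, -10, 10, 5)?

Distances: d(A) = 31, d(B) = 18, d(C) = 22, d(D) = 41, d(E) = 16, d(F) = 32. Nearest: E = (-4, -9, 1, 3) with distance 16.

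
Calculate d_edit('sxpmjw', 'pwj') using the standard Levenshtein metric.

Let D[i][j] be the edit distance between the first i characters of 'sxpmjw' and the first j characters of 'pwj', with D[i][0] = i, D[0][j] = j, and D[i][j] = D[i-1][j-1] if the characters match, else 1 + min(D[i-1][j], D[i][j-1], D[i-1][j-1]). Filling the table (rows: prefixes of 'sxpmjw', columns: prefixes of 'pwj'):
     ε  p  w  j
  ε  0  1  2  3
  s  1  1  2  3
  x  2  2  2  3
  p  3  2  3  3
  m  4  3  3  4
  j  5  4  4  3
  w  6  5  4  4
The bottom-right entry gives D[6][3] = 4, so no sequence of fewer than 4 edits works. Backtracking through the table gives one optimal edit sequence (4 edits):
  sxpmjw → xpmjw (del s @1)
  xpmjw → pmjw (del x @1)
  pmjw → pwjw (sub m→w @2)
  pwjw → pwj (del w @4)
Edit distance = 4.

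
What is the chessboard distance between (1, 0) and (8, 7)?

max(|x_i - y_i|) = max(|1 - 8|, |0 - 7|) = max(7, 7) = 7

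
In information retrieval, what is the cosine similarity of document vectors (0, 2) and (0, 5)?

With u = (0, 2), v = (0, 5):
u·v = 0·0 + 2·5 = 0 + 10 = 10.
|u| = √(0² + 2²) = √4, |v| = √(0² + 5²) = √25, so |u||v| = √(4·25) = √100 = 10.
cos θ = (u·v)/(|u||v|) = 10/10 = 1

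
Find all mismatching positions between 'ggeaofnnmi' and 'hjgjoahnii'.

Differing positions: 1, 2, 3, 4, 6, 7, 9. Hamming distance = 7.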